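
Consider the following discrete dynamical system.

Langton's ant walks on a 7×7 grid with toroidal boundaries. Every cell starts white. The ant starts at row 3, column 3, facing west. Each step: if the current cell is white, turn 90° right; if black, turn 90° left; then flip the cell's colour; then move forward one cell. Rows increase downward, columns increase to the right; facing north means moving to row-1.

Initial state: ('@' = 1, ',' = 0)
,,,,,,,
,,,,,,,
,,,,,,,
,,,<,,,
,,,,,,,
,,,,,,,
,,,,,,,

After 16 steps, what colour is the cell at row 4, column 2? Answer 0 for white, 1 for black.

1

[0] ,,,,,,,
,,,,,,,
,,,,,,,
,,,<,,,
,,,,,,,
,,,,,,,
,,,,,,,
[1] ,,,,,,,
,,,,,,,
,,,^,,,
,,,@,,,
,,,,,,,
,,,,,,,
,,,,,,,
[2] ,,,,,,,
,,,,,,,
,,,@>,,
,,,@,,,
,,,,,,,
,,,,,,,
,,,,,,,
[3] ,,,,,,,
,,,,,,,
,,,@@,,
,,,@v,,
,,,,,,,
,,,,,,,
,,,,,,,
[4] ,,,,,,,
,,,,,,,
,,,@@,,
,,,<@,,
,,,,,,,
,,,,,,,
,,,,,,,
[5] ,,,,,,,
,,,,,,,
,,,@@,,
,,,,@,,
,,,v,,,
,,,,,,,
,,,,,,,
[6] ,,,,,,,
,,,,,,,
,,,@@,,
,,,,@,,
,,<@,,,
,,,,,,,
,,,,,,,
[7] ,,,,,,,
,,,,,,,
,,,@@,,
,,^,@,,
,,@@,,,
,,,,,,,
,,,,,,,
[8] ,,,,,,,
,,,,,,,
,,,@@,,
,,@>@,,
,,@@,,,
,,,,,,,
,,,,,,,
[9] ,,,,,,,
,,,,,,,
,,,@@,,
,,@@@,,
,,@v,,,
,,,,,,,
,,,,,,,
[10] ,,,,,,,
,,,,,,,
,,,@@,,
,,@@@,,
,,@,>,,
,,,,,,,
,,,,,,,
[11] ,,,,,,,
,,,,,,,
,,,@@,,
,,@@@,,
,,@,@,,
,,,,v,,
,,,,,,,
[12] ,,,,,,,
,,,,,,,
,,,@@,,
,,@@@,,
,,@,@,,
,,,<@,,
,,,,,,,
[13] ,,,,,,,
,,,,,,,
,,,@@,,
,,@@@,,
,,@^@,,
,,,@@,,
,,,,,,,
[14] ,,,,,,,
,,,,,,,
,,,@@,,
,,@@@,,
,,@@>,,
,,,@@,,
,,,,,,,
[15] ,,,,,,,
,,,,,,,
,,,@@,,
,,@@^,,
,,@@,,,
,,,@@,,
,,,,,,,
[16] ,,,,,,,
,,,,,,,
,,,@@,,
,,@<,,,
,,@@,,,
,,,@@,,
,,,,,,,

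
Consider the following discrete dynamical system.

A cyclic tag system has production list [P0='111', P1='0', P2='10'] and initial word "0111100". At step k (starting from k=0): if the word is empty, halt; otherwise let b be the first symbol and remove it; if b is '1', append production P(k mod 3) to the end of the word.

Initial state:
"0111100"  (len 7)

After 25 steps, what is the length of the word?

t=0: "0111100"  (len 7)
t=1: "111100"  (len 6)
t=2: "111000"  (len 6)
t=3: "1100010"  (len 7)
t=4: "100010111"  (len 9)
t=5: "000101110"  (len 9)
t=6: "00101110"  (len 8)
t=7: "0101110"  (len 7)
t=8: "101110"  (len 6)
t=9: "0111010"  (len 7)
t=10: "111010"  (len 6)
t=11: "110100"  (len 6)
t=12: "1010010"  (len 7)
t=13: "010010111"  (len 9)
t=14: "10010111"  (len 8)
t=15: "001011110"  (len 9)
t=16: "01011110"  (len 8)
t=17: "1011110"  (len 7)
t=18: "01111010"  (len 8)
t=19: "1111010"  (len 7)
t=20: "1110100"  (len 7)
t=21: "11010010"  (len 8)
t=22: "1010010111"  (len 10)
t=23: "0100101110"  (len 10)
t=24: "100101110"  (len 9)
t=25: "00101110111"  (len 11)

11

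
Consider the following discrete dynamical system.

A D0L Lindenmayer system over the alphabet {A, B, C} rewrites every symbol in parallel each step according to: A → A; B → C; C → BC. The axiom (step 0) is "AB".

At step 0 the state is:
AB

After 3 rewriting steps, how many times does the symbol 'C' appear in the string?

t=0: AB
t=1: AC
t=2: ABC
t=3: ACBC

2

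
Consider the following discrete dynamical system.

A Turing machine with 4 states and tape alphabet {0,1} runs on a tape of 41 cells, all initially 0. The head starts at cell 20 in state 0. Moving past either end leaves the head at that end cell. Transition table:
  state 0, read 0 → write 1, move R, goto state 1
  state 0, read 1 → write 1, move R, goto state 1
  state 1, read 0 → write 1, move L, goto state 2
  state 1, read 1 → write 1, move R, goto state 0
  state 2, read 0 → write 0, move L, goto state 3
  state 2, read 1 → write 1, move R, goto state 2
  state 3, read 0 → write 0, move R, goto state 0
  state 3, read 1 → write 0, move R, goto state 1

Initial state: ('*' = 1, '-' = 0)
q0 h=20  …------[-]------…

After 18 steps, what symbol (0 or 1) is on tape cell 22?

t=0: q0 h=20  …------[-]------…
t=1: q1 h=21  …-----*[-]------…
t=2: q2 h=20  …------[*]*-----…
t=3: q2 h=21  …-----*[*]------…
t=4: q2 h=22  …----**[-]------…
t=5: q3 h=21  …-----*[*]------…
t=6: q1 h=22  …----*-[-]------…
t=7: q2 h=21  …-----*[-]*-----…
t=8: q3 h=20  …------[*]-*----…
t=9: q1 h=21  …------[-]*-----…
t=10: q2 h=20  …------[-]**----…
t=11: q3 h=19  …------[-]-**---…
t=12: q0 h=20  …------[-]**----…
t=13: q1 h=21  …-----*[*]*-----…
t=14: q0 h=22  …----**[*]------…
t=15: q1 h=23  …---***[-]------…
t=16: q2 h=22  …----**[*]*-----…
t=17: q2 h=23  …---***[*]------…
t=18: q2 h=24  …--****[-]------…

1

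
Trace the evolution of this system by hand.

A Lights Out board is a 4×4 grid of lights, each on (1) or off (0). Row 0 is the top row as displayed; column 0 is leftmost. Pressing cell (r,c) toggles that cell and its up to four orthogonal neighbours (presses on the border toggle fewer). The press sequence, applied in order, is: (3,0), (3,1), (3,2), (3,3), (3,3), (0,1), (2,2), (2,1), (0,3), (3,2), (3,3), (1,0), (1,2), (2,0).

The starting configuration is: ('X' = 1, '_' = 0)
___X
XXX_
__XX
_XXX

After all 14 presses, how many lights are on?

t=0: ___X
XXX_
__XX
_XXX
t=1: ___X
XXX_
X_XX
X_XX
t=2: ___X
XXX_
XXXX
_X_X
t=3: ___X
XXX_
XX_X
__X_
t=4: ___X
XXX_
XX__
___X
t=5: ___X
XXX_
XX_X
__X_
t=6: XXXX
X_X_
XX_X
__X_
t=7: XXXX
X___
X_X_
____
t=8: XXXX
XX__
_X__
_X__
t=9: XX__
XX_X
_X__
_X__
t=10: XX__
XX_X
_XX_
__XX
t=11: XX__
XX_X
_XXX
____
t=12: _X__
___X
XXXX
____
t=13: _XX_
_XX_
XX_X
____
t=14: _XX_
XXX_
___X
X___

7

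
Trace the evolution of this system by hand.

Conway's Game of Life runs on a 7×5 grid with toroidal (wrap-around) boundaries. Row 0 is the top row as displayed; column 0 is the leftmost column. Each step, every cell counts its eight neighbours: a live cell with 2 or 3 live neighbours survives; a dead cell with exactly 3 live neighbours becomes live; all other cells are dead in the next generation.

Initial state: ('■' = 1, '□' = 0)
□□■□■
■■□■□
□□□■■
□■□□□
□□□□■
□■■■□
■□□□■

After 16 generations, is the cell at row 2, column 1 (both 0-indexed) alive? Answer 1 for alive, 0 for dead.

step 0: □□■□■
■■□■□
□□□■■
□■□□□
□□□□■
□■■■□
■□□□■
step 1: □□■□□
■■□□□
□■□■■
■□□■■
■■□■□
□■■■□
■□□□■
step 2: □□□□■
■■□■■
□■□■□
□□□□□
□□□□□
□□□■□
■□□□■
step 3: □■□□□
□■□■□
□■□■□
□□□□□
□□□□□
□□□□■
■□□■■
step 4: □■□■□
■■□□□
□□□□□
□□□□□
□□□□□
■□□■■
■□□■■
step 5: □■□■□
■■■□□
□□□□□
□□□□□
□□□□■
■□□■□
□■□□□
step 6: □□□□□
■■■□□
□■□□□
□□□□□
□□□□■
■□□□■
■■□□■
step 7: □□■□■
■■■□□
■■■□□
□□□□□
■□□□■
□■□■□
□■□□■
step 8: □□■□■
□□□□■
■□■□□
□□□□■
■□□□■
□■■■□
□■□□■
step 9: □□□□■
■■□□■
■□□■■
□■□■■
■■■□■
□■■■□
□■□□■
step 10: □■□■■
□■□□□
□□□□□
□□□□□
□□□□□
□□□□□
□■□□■
step 11: □■□■■
■□■□□
□□□□□
□□□□□
□□□□□
□□□□□
□□■■■
step 12: □■□□□
■■■■■
□□□□□
□□□□□
□□□□□
□□□■□
■□■□■
step 13: □□□□□
■■■■■
■■■■■
□□□□□
□□□□□
□□□■■
■■■■■
step 14: □□□□□
□□□□□
□□□□□
■■■■■
□□□□□
□■□□□
■■■□□
step 15: □■□□□
□□□□□
■■■■■
■■■■■
□□□■■
■■■□□
■■■□□
step 16: ■■■□□
□□□■■
□□□□□
□□□□□
□□□□□
□□□□□
□□□□□

0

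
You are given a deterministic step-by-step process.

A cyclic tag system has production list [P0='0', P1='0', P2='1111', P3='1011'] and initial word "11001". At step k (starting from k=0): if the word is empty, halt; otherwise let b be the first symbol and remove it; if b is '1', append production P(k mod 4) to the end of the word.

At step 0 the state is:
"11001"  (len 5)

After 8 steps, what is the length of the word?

0

[0] "11001"  (len 5)
[1] "10010"  (len 5)
[2] "00100"  (len 5)
[3] "0100"  (len 4)
[4] "100"  (len 3)
[5] "000"  (len 3)
[6] "00"  (len 2)
[7] "0"  (len 1)
[8] (halted — word empty)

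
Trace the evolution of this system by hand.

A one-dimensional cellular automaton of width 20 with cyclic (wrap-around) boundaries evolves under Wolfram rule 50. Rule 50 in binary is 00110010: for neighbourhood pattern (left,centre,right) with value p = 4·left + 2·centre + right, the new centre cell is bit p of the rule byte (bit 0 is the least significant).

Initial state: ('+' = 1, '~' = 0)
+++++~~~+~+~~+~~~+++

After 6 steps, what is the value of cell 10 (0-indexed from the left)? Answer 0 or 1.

0) +++++~~~+~+~~+~~~+++
1) ~~~~~+~+~+~++~+~+~~~
2) ~~~~+~+~+~+~~+~+~+~~
3) ~~~+~+~+~+~++~+~+~+~
4) ~~+~+~+~+~+~~+~+~+~+
5) ++~+~+~+~+~++~+~+~+~
6) ~~+~+~+~+~+~~+~+~+~+

1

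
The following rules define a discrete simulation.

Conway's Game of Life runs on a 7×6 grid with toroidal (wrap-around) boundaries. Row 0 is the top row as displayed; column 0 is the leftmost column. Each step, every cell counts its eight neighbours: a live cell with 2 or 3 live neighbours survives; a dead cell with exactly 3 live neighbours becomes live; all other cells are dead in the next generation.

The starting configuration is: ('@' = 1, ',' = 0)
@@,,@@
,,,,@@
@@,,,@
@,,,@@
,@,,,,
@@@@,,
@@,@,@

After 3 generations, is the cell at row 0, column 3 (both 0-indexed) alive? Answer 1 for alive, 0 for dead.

gen 0: @@,,@@
,,,,@@
@@,,,@
@,,,@@
,@,,,,
@@@@,,
@@,@,@
gen 1: ,@@@,,
,,,,,,
,@,,,,
,,,,@,
,,,@@,
,,,@@@
,,,@,,
gen 2: ,,@@,,
,@,,,,
,,,,,,
,,,@@,
,,,,,,
,,@,,@
,,,,,,
gen 3: ,,@,,,
,,@,,,
,,,,,,
,,,,,,
,,,@@,
,,,,,,
,,@@,,

0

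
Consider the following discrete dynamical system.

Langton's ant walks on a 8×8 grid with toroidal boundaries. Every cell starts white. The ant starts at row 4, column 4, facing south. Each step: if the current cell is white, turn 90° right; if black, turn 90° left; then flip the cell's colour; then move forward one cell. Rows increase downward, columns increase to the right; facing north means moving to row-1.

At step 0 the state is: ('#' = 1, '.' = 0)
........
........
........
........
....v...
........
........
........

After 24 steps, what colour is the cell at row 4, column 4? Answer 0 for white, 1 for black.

[0] ........
........
........
........
....v...
........
........
........
[1] ........
........
........
........
...<#...
........
........
........
[2] ........
........
........
...^....
...##...
........
........
........
[3] ........
........
........
...#>...
...##...
........
........
........
[4] ........
........
........
...##...
...#v...
........
........
........
[5] ........
........
........
...##...
...#.>..
........
........
........
[6] ........
........
........
...##...
...#.#..
.....v..
........
........
[7] ........
........
........
...##...
...#.#..
....<#..
........
........
[8] ........
........
........
...##...
...#^#..
....##..
........
........
[9] ........
........
........
...##...
...##>..
....##..
........
........
[10] ........
........
........
...##^..
...##...
....##..
........
........
[11] ........
........
........
...###>.
...##...
....##..
........
........
[12] ........
........
........
...####.
...##.v.
....##..
........
........
[13] ........
........
........
...####.
...##<#.
....##..
........
........
[14] ........
........
........
...##^#.
...####.
....##..
........
........
[15] ........
........
........
...#<.#.
...####.
....##..
........
........
[16] ........
........
........
...#..#.
...#v##.
....##..
........
........
[17] ........
........
........
...#..#.
...#.>#.
....##..
........
........
[18] ........
........
........
...#.^#.
...#..#.
....##..
........
........
[19] ........
........
........
...#.#>.
...#..#.
....##..
........
........
[20] ........
........
......^.
...#.#..
...#..#.
....##..
........
........
[21] ........
........
......#>
...#.#..
...#..#.
....##..
........
........
[22] ........
........
......##
...#.#.v
...#..#.
....##..
........
........
[23] ........
........
......##
...#.#<#
...#..#.
....##..
........
........
[24] ........
........
......^#
...#.###
...#..#.
....##..
........
........

0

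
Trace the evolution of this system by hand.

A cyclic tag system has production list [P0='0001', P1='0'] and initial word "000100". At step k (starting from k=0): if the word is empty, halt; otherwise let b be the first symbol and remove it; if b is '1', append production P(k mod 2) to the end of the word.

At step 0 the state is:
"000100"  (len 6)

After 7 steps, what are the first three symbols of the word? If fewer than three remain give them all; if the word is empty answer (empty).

k=0  "000100"  (len 6)
k=1  "00100"  (len 5)
k=2  "0100"  (len 4)
k=3  "100"  (len 3)
k=4  "000"  (len 3)
k=5  "00"  (len 2)
k=6  "0"  (len 1)
k=7  (halted — word empty)

(empty)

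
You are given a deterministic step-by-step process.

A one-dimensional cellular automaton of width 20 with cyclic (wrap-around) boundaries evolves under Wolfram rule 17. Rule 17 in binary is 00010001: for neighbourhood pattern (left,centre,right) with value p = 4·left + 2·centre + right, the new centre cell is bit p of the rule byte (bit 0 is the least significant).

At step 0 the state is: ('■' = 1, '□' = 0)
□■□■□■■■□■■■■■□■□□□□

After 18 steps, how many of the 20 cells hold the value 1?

gen 0: □■□■□■■■□■■■■■□■□□□□
gen 1: □□□□□□□□□□□□□□□□■■■■
gen 2: ■■■■■■■■■■■■■■■□□□□□
gen 3: □□□□□□□□□□□□□□□■■■■□
gen 4: ■■■■■■■■■■■■■■□□□□□■
gen 5: □□□□□□□□□□□□□□■■■■□□
gen 6: ■■■■■■■■■■■■■□□□□□■■
gen 7: □□□□□□□□□□□□□■■■■□□□
gen 8: ■■■■■■■■■■■■□□□□□■■■
gen 9: □□□□□□□□□□□□■■■■□□□□
gen 10: ■■■■■■■■■■■□□□□□■■■■
gen 11: □□□□□□□□□□□■■■■□□□□□
gen 12: ■■■■■■■■■■□□□□□■■■■■
gen 13: □□□□□□□□□□■■■■□□□□□□
gen 14: ■■■■■■■■■□□□□□■■■■■■
gen 15: □□□□□□□□□■■■■□□□□□□□
gen 16: ■■■■■■■■□□□□□■■■■■■■
gen 17: □□□□□□□□■■■■□□□□□□□□
gen 18: ■■■■■■■□□□□□■■■■■■■■

15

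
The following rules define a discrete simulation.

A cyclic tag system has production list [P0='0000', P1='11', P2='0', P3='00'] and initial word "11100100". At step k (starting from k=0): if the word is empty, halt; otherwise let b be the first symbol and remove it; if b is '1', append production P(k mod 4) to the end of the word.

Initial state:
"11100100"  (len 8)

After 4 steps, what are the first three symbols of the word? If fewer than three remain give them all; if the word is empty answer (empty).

010

0) "11100100"  (len 8)
1) "11001000000"  (len 11)
2) "100100000011"  (len 12)
3) "001000000110"  (len 12)
4) "01000000110"  (len 11)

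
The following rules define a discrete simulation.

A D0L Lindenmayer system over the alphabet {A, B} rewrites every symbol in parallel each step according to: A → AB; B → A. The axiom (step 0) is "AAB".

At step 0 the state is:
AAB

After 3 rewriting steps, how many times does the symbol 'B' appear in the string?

gen 0: AAB
gen 1: ABABA
gen 2: ABAABAAB
gen 3: ABAABABAABABA

5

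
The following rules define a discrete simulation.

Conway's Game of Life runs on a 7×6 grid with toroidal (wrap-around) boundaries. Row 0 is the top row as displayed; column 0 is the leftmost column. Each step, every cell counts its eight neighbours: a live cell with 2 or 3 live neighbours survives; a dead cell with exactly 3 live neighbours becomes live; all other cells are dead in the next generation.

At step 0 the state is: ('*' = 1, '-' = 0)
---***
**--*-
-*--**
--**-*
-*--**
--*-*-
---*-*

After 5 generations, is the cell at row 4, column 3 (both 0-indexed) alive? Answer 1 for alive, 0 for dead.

0) ---***
**--*-
-*--**
--**-*
-*--**
--*-*-
---*-*
1) --**--
-**---
-*----
-***--
**---*
*-*---
--*--*
2) ---*--
-*-*--
*--*--
------
---*-*
--*---
--*---
3) ---*--
---**-
--*---
----*-
------
--**--
--**--
4) ------
--***-
----*-
------
---*--
--**--
----*-
5) ----*-
---**-
----*-
------
--**--
--***-
---*--

1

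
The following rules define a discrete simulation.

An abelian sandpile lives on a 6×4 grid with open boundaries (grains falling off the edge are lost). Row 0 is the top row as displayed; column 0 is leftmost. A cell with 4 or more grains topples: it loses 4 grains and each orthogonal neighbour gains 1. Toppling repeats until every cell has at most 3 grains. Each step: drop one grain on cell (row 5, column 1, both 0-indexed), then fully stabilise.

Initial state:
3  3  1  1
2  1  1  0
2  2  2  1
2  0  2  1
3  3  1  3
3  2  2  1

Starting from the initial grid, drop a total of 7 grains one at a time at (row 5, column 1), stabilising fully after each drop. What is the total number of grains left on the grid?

42

t=0: 3  3  1  1
2  1  1  0
2  2  2  1
2  0  2  1
3  3  1  3
3  2  2  1
t=1: 3  3  1  1
2  1  1  0
2  2  2  1
2  0  2  1
3  3  1  3
3  3  2  1
t=2: 3  3  1  1
2  1  1  0
2  2  2  1
3  1  2  1
1  1  2  3
1  2  3  1
t=3: 3  3  1  1
2  1  1  0
2  2  2  1
3  1  2  1
1  1  2  3
1  3  3  1
t=4: 3  3  1  1
2  1  1  0
2  2  2  1
3  1  2  1
1  2  3  3
2  1  0  2
t=5: 3  3  1  1
2  1  1  0
2  2  2  1
3  1  2  1
1  2  3  3
2  2  0  2
t=6: 3  3  1  1
2  1  1  0
2  2  2  1
3  1  2  1
1  2  3  3
2  3  0  2
t=7: 3  3  1  1
2  1  1  0
2  2  2  1
3  1  2  1
1  3  3  3
3  0  1  2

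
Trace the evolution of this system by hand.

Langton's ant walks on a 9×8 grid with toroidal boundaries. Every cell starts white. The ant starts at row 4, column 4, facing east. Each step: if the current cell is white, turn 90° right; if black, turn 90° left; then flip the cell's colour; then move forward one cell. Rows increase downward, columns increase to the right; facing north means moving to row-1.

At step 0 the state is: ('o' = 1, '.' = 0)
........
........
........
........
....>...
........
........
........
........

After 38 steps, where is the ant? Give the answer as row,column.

3,1

k=0  ........
........
........
........
....>...
........
........
........
........
k=1  ........
........
........
........
....o...
....v...
........
........
........
k=2  ........
........
........
........
....o...
...<o...
........
........
........
k=3  ........
........
........
........
...^o...
...oo...
........
........
........
k=4  ........
........
........
........
...o>...
...oo...
........
........
........
k=5  ........
........
........
....^...
...o....
...oo...
........
........
........
k=6  ........
........
........
....o>..
...o....
...oo...
........
........
........
k=7  ........
........
........
....oo..
...o.v..
...oo...
........
........
........
k=8  ........
........
........
....oo..
...o<o..
...oo...
........
........
........
k=9  ........
........
........
....^o..
...ooo..
...oo...
........
........
........
k=10  ........
........
........
...<.o..
...ooo..
...oo...
........
........
........
k=11  ........
........
...^....
...o.o..
...ooo..
...oo...
........
........
........
k=12  ........
........
...o>...
...o.o..
...ooo..
...oo...
........
........
........
k=13  ........
........
...oo...
...ovo..
...ooo..
...oo...
........
........
........
k=14  ........
........
...oo...
...<oo..
...ooo..
...oo...
........
........
........
k=15  ........
........
...oo...
....oo..
...voo..
...oo...
........
........
........
k=16  ........
........
...oo...
....oo..
....>o..
...oo...
........
........
........
k=17  ........
........
...oo...
....^o..
.....o..
...oo...
........
........
........
k=18  ........
........
...oo...
...<.o..
.....o..
...oo...
........
........
........
k=19  ........
........
...^o...
...o.o..
.....o..
...oo...
........
........
........
k=20  ........
........
..<.o...
...o.o..
.....o..
...oo...
........
........
........
k=21  ........
..^.....
..o.o...
...o.o..
.....o..
...oo...
........
........
........
k=22  ........
..o>....
..o.o...
...o.o..
.....o..
...oo...
........
........
........
k=23  ........
..oo....
..ovo...
...o.o..
.....o..
...oo...
........
........
........
k=24  ........
..oo....
..<oo...
...o.o..
.....o..
...oo...
........
........
........
k=25  ........
..oo....
...oo...
..vo.o..
.....o..
...oo...
........
........
........
k=26  ........
..oo....
...oo...
.<oo.o..
.....o..
...oo...
........
........
........
k=27  ........
..oo....
.^.oo...
.ooo.o..
.....o..
...oo...
........
........
........
k=28  ........
..oo....
.o>oo...
.ooo.o..
.....o..
...oo...
........
........
........
k=29  ........
..oo....
.oooo...
.ovo.o..
.....o..
...oo...
........
........
........
k=30  ........
..oo....
.oooo...
.o.>.o..
.....o..
...oo...
........
........
........
k=31  ........
..oo....
.oo^o...
.o...o..
.....o..
...oo...
........
........
........
k=32  ........
..oo....
.o<.o...
.o...o..
.....o..
...oo...
........
........
........
k=33  ........
..oo....
.o..o...
.ov..o..
.....o..
...oo...
........
........
........
k=34  ........
..oo....
.o..o...
.<o..o..
.....o..
...oo...
........
........
........
k=35  ........
..oo....
.o..o...
..o..o..
.v...o..
...oo...
........
........
........
k=36  ........
..oo....
.o..o...
..o..o..
<o...o..
...oo...
........
........
........
k=37  ........
..oo....
.o..o...
^.o..o..
oo...o..
...oo...
........
........
........
k=38  ........
..oo....
.o..o...
o>o..o..
oo...o..
...oo...
........
........
........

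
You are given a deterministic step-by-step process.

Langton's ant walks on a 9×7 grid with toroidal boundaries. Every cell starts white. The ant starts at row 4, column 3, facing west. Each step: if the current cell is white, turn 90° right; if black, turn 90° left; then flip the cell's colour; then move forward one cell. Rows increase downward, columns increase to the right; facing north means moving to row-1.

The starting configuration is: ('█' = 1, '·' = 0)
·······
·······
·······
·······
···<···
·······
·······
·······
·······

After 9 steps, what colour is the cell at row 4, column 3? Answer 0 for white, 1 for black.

1

t=0: ·······
·······
·······
·······
···<···
·······
·······
·······
·······
t=1: ·······
·······
·······
···^···
···█···
·······
·······
·······
·······
t=2: ·······
·······
·······
···█>··
···█···
·······
·······
·······
·······
t=3: ·······
·······
·······
···██··
···█v··
·······
·······
·······
·······
t=4: ·······
·······
·······
···██··
···<█··
·······
·······
·······
·······
t=5: ·······
·······
·······
···██··
····█··
···v···
·······
·······
·······
t=6: ·······
·······
·······
···██··
····█··
··<█···
·······
·······
·······
t=7: ·······
·······
·······
···██··
··^·█··
··██···
·······
·······
·······
t=8: ·······
·······
·······
···██··
··█>█··
··██···
·······
·······
·······
t=9: ·······
·······
·······
···██··
··███··
··█v···
·······
·······
·······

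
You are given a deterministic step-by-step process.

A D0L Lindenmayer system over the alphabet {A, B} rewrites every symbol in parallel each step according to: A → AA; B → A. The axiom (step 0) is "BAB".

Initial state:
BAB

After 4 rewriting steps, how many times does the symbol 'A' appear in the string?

gen 0: BAB
gen 1: AAAA
gen 2: AAAAAAAA
gen 3: AAAAAAAAAAAAAAAA
gen 4: AAAAAAAAAAAAAAAAAAAAAAAAAAAAAAAA

32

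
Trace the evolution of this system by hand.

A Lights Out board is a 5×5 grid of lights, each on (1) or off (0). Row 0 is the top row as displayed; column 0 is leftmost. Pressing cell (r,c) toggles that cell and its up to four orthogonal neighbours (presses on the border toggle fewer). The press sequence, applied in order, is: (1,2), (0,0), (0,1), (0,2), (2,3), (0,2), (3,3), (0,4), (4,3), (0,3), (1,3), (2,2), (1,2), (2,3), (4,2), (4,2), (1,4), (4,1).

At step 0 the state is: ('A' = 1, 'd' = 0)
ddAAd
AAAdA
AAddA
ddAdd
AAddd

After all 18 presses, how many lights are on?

11

step 0: ddAAd
AAAdA
AAddA
ddAdd
AAddd
step 1: dddAd
AddAA
AAAdA
ddAdd
AAddd
step 2: AAdAd
dddAA
AAAdA
ddAdd
AAddd
step 3: ddAAd
dAdAA
AAAdA
ddAdd
AAddd
step 4: dAddd
dAAAA
AAAdA
ddAdd
AAddd
step 5: dAddd
dAAdA
AAdAd
ddAAd
AAddd
step 6: ddAAd
dAddA
AAdAd
ddAAd
AAddd
step 7: ddAAd
dAddA
AAddd
ddddA
AAdAd
step 8: ddAdA
dAddd
AAddd
ddddA
AAdAd
step 9: ddAdA
dAddd
AAddd
dddAA
AAAdA
step 10: dddAd
dAdAd
AAddd
dddAA
AAAdA
step 11: ddddd
dAAdA
AAdAd
dddAA
AAAdA
step 12: ddddd
dAddA
AdAdd
ddAAA
AAAdA
step 13: ddAdd
ddAAA
Adddd
ddAAA
AAAdA
step 14: ddAdd
ddAdA
AdAAA
ddAdA
AAAdA
step 15: ddAdd
ddAdA
AdAAA
ddddA
AddAA
step 16: ddAdd
ddAdA
AdAAA
ddAdA
AAAdA
step 17: ddAdA
ddAAd
AdAAd
ddAdA
AAAdA
step 18: ddAdA
ddAAd
AdAAd
dAAdA
ddddA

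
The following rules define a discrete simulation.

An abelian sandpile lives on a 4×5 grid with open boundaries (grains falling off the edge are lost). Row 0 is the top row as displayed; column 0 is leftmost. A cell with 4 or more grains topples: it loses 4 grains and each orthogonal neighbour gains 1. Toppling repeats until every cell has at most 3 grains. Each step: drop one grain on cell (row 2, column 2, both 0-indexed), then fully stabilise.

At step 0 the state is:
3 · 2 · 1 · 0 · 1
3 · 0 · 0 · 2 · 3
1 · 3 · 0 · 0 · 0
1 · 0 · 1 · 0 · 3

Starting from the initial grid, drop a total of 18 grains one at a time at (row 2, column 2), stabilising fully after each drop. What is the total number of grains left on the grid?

step 0: 3 · 2 · 1 · 0 · 1
3 · 0 · 0 · 2 · 3
1 · 3 · 0 · 0 · 0
1 · 0 · 1 · 0 · 3
step 1: 3 · 2 · 1 · 0 · 1
3 · 0 · 0 · 2 · 3
1 · 3 · 1 · 0 · 0
1 · 0 · 1 · 0 · 3
step 2: 3 · 2 · 1 · 0 · 1
3 · 0 · 0 · 2 · 3
1 · 3 · 2 · 0 · 0
1 · 0 · 1 · 0 · 3
step 3: 3 · 2 · 1 · 0 · 1
3 · 0 · 0 · 2 · 3
1 · 3 · 3 · 0 · 0
1 · 0 · 1 · 0 · 3
step 4: 3 · 2 · 1 · 0 · 1
3 · 1 · 1 · 2 · 3
2 · 0 · 1 · 1 · 0
1 · 1 · 2 · 0 · 3
step 5: 3 · 2 · 1 · 0 · 1
3 · 1 · 1 · 2 · 3
2 · 0 · 2 · 1 · 0
1 · 1 · 2 · 0 · 3
step 6: 3 · 2 · 1 · 0 · 1
3 · 1 · 1 · 2 · 3
2 · 0 · 3 · 1 · 0
1 · 1 · 2 · 0 · 3
step 7: 3 · 2 · 1 · 0 · 1
3 · 1 · 2 · 2 · 3
2 · 1 · 0 · 2 · 0
1 · 1 · 3 · 0 · 3
step 8: 3 · 2 · 1 · 0 · 1
3 · 1 · 2 · 2 · 3
2 · 1 · 1 · 2 · 0
1 · 1 · 3 · 0 · 3
step 9: 3 · 2 · 1 · 0 · 1
3 · 1 · 2 · 2 · 3
2 · 1 · 2 · 2 · 0
1 · 1 · 3 · 0 · 3
step 10: 3 · 2 · 1 · 0 · 1
3 · 1 · 2 · 2 · 3
2 · 1 · 3 · 2 · 0
1 · 1 · 3 · 0 · 3
step 11: 3 · 2 · 1 · 0 · 1
3 · 1 · 3 · 2 · 3
2 · 2 · 1 · 3 · 0
1 · 2 · 0 · 1 · 3
step 12: 3 · 2 · 1 · 0 · 1
3 · 1 · 3 · 2 · 3
2 · 2 · 2 · 3 · 0
1 · 2 · 0 · 1 · 3
step 13: 3 · 2 · 1 · 0 · 1
3 · 1 · 3 · 2 · 3
2 · 2 · 3 · 3 · 0
1 · 2 · 0 · 1 · 3
step 14: 3 · 2 · 2 · 1 · 2
3 · 2 · 1 · 1 · 0
2 · 3 · 2 · 1 · 2
1 · 2 · 1 · 2 · 3
step 15: 3 · 2 · 2 · 1 · 2
3 · 2 · 1 · 1 · 0
2 · 3 · 3 · 1 · 2
1 · 2 · 1 · 2 · 3
step 16: 3 · 2 · 2 · 1 · 2
3 · 3 · 2 · 1 · 0
3 · 0 · 1 · 2 · 2
1 · 3 · 2 · 2 · 3
step 17: 3 · 2 · 2 · 1 · 2
3 · 3 · 2 · 1 · 0
3 · 0 · 2 · 2 · 2
1 · 3 · 2 · 2 · 3
step 18: 3 · 2 · 2 · 1 · 2
3 · 3 · 2 · 1 · 0
3 · 0 · 3 · 2 · 2
1 · 3 · 2 · 2 · 3

40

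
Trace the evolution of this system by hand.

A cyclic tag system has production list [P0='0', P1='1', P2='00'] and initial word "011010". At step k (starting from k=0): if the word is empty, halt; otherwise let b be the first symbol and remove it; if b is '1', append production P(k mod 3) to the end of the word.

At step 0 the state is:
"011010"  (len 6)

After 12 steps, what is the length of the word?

gen 0: "011010"  (len 6)
gen 1: "11010"  (len 5)
gen 2: "10101"  (len 5)
gen 3: "010100"  (len 6)
gen 4: "10100"  (len 5)
gen 5: "01001"  (len 5)
gen 6: "1001"  (len 4)
gen 7: "0010"  (len 4)
gen 8: "010"  (len 3)
gen 9: "10"  (len 2)
gen 10: "00"  (len 2)
gen 11: "0"  (len 1)
gen 12: (halted — word empty)

0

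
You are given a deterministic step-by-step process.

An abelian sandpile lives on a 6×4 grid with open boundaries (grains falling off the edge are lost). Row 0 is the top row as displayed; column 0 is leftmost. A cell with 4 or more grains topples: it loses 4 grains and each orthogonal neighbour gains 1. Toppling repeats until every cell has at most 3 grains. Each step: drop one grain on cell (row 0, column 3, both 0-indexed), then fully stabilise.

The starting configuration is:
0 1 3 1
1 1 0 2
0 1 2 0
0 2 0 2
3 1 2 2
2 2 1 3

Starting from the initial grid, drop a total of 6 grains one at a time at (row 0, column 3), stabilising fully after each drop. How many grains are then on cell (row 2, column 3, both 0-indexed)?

[0] 0 1 3 1
1 1 0 2
0 1 2 0
0 2 0 2
3 1 2 2
2 2 1 3
[1] 0 1 3 2
1 1 0 2
0 1 2 0
0 2 0 2
3 1 2 2
2 2 1 3
[2] 0 1 3 3
1 1 0 2
0 1 2 0
0 2 0 2
3 1 2 2
2 2 1 3
[3] 0 2 0 1
1 1 1 3
0 1 2 0
0 2 0 2
3 1 2 2
2 2 1 3
[4] 0 2 0 2
1 1 1 3
0 1 2 0
0 2 0 2
3 1 2 2
2 2 1 3
[5] 0 2 0 3
1 1 1 3
0 1 2 0
0 2 0 2
3 1 2 2
2 2 1 3
[6] 0 2 1 1
1 1 2 0
0 1 2 1
0 2 0 2
3 1 2 2
2 2 1 3

1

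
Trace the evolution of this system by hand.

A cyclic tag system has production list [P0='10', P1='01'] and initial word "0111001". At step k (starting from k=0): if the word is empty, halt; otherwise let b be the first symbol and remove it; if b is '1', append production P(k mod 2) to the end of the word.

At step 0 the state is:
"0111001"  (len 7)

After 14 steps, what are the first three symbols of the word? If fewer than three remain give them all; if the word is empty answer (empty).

step 0: "0111001"  (len 7)
step 1: "111001"  (len 6)
step 2: "1100101"  (len 7)
step 3: "10010110"  (len 8)
step 4: "001011001"  (len 9)
step 5: "01011001"  (len 8)
step 6: "1011001"  (len 7)
step 7: "01100110"  (len 8)
step 8: "1100110"  (len 7)
step 9: "10011010"  (len 8)
step 10: "001101001"  (len 9)
step 11: "01101001"  (len 8)
step 12: "1101001"  (len 7)
step 13: "10100110"  (len 8)
step 14: "010011001"  (len 9)

010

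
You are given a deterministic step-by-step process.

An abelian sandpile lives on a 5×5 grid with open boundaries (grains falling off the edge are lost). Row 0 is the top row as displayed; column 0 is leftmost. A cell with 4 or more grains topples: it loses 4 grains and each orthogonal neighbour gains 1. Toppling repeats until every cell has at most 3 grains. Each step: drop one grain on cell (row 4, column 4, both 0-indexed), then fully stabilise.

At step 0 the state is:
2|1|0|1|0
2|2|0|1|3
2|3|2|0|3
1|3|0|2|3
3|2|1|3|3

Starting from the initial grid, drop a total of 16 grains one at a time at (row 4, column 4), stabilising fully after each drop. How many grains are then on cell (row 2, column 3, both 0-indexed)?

2

t=0: 2|1|0|1|0
2|2|0|1|3
2|3|2|0|3
1|3|0|2|3
3|2|1|3|3
t=1: 2|1|0|1|1
2|2|0|2|0
2|3|2|2|1
1|3|1|0|2
3|2|2|1|2
t=2: 2|1|0|1|1
2|2|0|2|0
2|3|2|2|1
1|3|1|0|2
3|2|2|1|3
t=3: 2|1|0|1|1
2|2|0|2|0
2|3|2|2|1
1|3|1|0|3
3|2|2|2|0
t=4: 2|1|0|1|1
2|2|0|2|0
2|3|2|2|1
1|3|1|0|3
3|2|2|2|1
t=5: 2|1|0|1|1
2|2|0|2|0
2|3|2|2|1
1|3|1|0|3
3|2|2|2|2
t=6: 2|1|0|1|1
2|2|0|2|0
2|3|2|2|1
1|3|1|0|3
3|2|2|2|3
t=7: 2|1|0|1|1
2|2|0|2|0
2|3|2|2|2
1|3|1|1|0
3|2|2|3|1
t=8: 2|1|0|1|1
2|2|0|2|0
2|3|2|2|2
1|3|1|1|0
3|2|2|3|2
t=9: 2|1|0|1|1
2|2|0|2|0
2|3|2|2|2
1|3|1|1|0
3|2|2|3|3
t=10: 2|1|0|1|1
2|2|0|2|0
2|3|2|2|2
1|3|1|2|1
3|2|3|0|1
t=11: 2|1|0|1|1
2|2|0|2|0
2|3|2|2|2
1|3|1|2|1
3|2|3|0|2
t=12: 2|1|0|1|1
2|2|0|2|0
2|3|2|2|2
1|3|1|2|1
3|2|3|0|3
t=13: 2|1|0|1|1
2|2|0|2|0
2|3|2|2|2
1|3|1|2|2
3|2|3|1|0
t=14: 2|1|0|1|1
2|2|0|2|0
2|3|2|2|2
1|3|1|2|2
3|2|3|1|1
t=15: 2|1|0|1|1
2|2|0|2|0
2|3|2|2|2
1|3|1|2|2
3|2|3|1|2
t=16: 2|1|0|1|1
2|2|0|2|0
2|3|2|2|2
1|3|1|2|2
3|2|3|1|3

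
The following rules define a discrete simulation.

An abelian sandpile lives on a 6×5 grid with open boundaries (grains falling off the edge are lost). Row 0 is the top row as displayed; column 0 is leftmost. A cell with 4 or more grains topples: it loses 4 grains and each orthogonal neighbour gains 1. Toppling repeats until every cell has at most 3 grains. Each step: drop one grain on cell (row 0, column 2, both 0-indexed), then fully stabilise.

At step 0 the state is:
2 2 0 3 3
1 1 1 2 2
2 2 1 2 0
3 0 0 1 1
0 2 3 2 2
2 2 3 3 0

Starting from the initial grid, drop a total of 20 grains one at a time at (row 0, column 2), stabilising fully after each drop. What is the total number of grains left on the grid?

step 0: 2 2 0 3 3
1 1 1 2 2
2 2 1 2 0
3 0 0 1 1
0 2 3 2 2
2 2 3 3 0
step 1: 2 2 1 3 3
1 1 1 2 2
2 2 1 2 0
3 0 0 1 1
0 2 3 2 2
2 2 3 3 0
step 2: 2 2 2 3 3
1 1 1 2 2
2 2 1 2 0
3 0 0 1 1
0 2 3 2 2
2 2 3 3 0
step 3: 2 2 3 3 3
1 1 1 2 2
2 2 1 2 0
3 0 0 1 1
0 2 3 2 2
2 2 3 3 0
step 4: 2 3 1 1 0
1 1 2 3 3
2 2 1 2 0
3 0 0 1 1
0 2 3 2 2
2 2 3 3 0
step 5: 2 3 2 1 0
1 1 2 3 3
2 2 1 2 0
3 0 0 1 1
0 2 3 2 2
2 2 3 3 0
step 6: 2 3 3 1 0
1 1 2 3 3
2 2 1 2 0
3 0 0 1 1
0 2 3 2 2
2 2 3 3 0
step 7: 3 0 1 2 0
1 2 3 3 3
2 2 1 2 0
3 0 0 1 1
0 2 3 2 2
2 2 3 3 0
step 8: 3 0 2 2 0
1 2 3 3 3
2 2 1 2 0
3 0 0 1 1
0 2 3 2 2
2 2 3 3 0
step 9: 3 0 3 2 0
1 2 3 3 3
2 2 1 2 0
3 0 0 1 1
0 2 3 2 2
2 2 3 3 0
step 10: 3 1 2 0 2
1 3 1 2 0
2 2 2 3 1
3 0 0 1 1
0 2 3 2 2
2 2 3 3 0
step 11: 3 1 3 0 2
1 3 1 2 0
2 2 2 3 1
3 0 0 1 1
0 2 3 2 2
2 2 3 3 0
step 12: 3 2 0 1 2
1 3 2 2 0
2 2 2 3 1
3 0 0 1 1
0 2 3 2 2
2 2 3 3 0
step 13: 3 2 1 1 2
1 3 2 2 0
2 2 2 3 1
3 0 0 1 1
0 2 3 2 2
2 2 3 3 0
step 14: 3 2 2 1 2
1 3 2 2 0
2 2 2 3 1
3 0 0 1 1
0 2 3 2 2
2 2 3 3 0
step 15: 3 2 3 1 2
1 3 2 2 0
2 2 2 3 1
3 0 0 1 1
0 2 3 2 2
2 2 3 3 0
step 16: 3 3 0 2 2
1 3 3 2 0
2 2 2 3 1
3 0 0 1 1
0 2 3 2 2
2 2 3 3 0
step 17: 3 3 1 2 2
1 3 3 2 0
2 2 2 3 1
3 0 0 1 1
0 2 3 2 2
2 2 3 3 0
step 18: 3 3 2 2 2
1 3 3 2 0
2 2 2 3 1
3 0 0 1 1
0 2 3 2 2
2 2 3 3 0
step 19: 3 3 3 2 2
1 3 3 2 0
2 2 2 3 1
3 0 0 1 1
0 2 3 2 2
2 2 3 3 0
step 20: 0 2 2 3 2
3 1 1 3 0
2 3 3 3 1
3 0 0 1 1
0 2 3 2 2
2 2 3 3 0

53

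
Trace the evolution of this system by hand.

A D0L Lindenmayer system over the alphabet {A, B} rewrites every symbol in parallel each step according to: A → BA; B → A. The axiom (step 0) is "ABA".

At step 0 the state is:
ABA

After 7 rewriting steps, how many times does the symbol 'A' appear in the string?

55

0) ABA
1) BAABA
2) ABABAABA
3) BAABAABABAABA
4) ABABAABABAABAABABAABA
5) BAABAABABAABAABABAABABAABAABABAABA
6) ABABAABABAABAABABAABABAABAABABAABAABABAABABAABAABABAABA
7) BAABAABABAABAABABAABABAABAABABAABAABABAABABAABAABABAABABAABAABABAABAABABAABABAABAABABAABA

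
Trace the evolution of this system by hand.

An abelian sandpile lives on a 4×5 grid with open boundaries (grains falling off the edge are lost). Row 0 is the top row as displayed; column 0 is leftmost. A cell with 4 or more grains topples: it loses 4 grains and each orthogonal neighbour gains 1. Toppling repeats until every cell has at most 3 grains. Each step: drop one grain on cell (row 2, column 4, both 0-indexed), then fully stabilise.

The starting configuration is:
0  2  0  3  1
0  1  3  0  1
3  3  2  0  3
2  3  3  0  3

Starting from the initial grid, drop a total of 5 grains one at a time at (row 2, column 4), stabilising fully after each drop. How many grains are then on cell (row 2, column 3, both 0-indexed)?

2

[0] 0  2  0  3  1
0  1  3  0  1
3  3  2  0  3
2  3  3  0  3
[1] 0  2  0  3  1
0  1  3  0  2
3  3  2  1  1
2  3  3  1  0
[2] 0  2  0  3  1
0  1  3  0  2
3  3  2  1  2
2  3  3  1  0
[3] 0  2  0  3  1
0  1  3  0  2
3  3  2  1  3
2  3  3  1  0
[4] 0  2  0  3  1
0  1  3  0  3
3  3  2  2  0
2  3  3  1  1
[5] 0  2  0  3  1
0  1  3  0  3
3  3  2  2  1
2  3  3  1  1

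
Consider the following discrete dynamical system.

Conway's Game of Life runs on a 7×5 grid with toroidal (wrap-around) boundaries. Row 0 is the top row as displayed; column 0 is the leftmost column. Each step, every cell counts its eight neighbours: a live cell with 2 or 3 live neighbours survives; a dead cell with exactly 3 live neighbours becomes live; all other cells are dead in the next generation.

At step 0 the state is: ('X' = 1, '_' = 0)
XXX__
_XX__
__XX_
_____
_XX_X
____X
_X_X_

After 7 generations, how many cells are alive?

10

0) XXX__
_XX__
__XX_
_____
_XX_X
____X
_X_X_
1) X__X_
X____
_XXX_
_X___
X__X_
_X__X
_X_XX
2) XXXX_
X__X_
XXX__
XX_XX
XXX_X
_X___
_X_X_
3) X__X_
___X_
_____
_____
_____
___XX
___XX
4) __XX_
____X
_____
_____
_____
___XX
X_X__
5) _XXXX
___X_
_____
_____
_____
___XX
_XX__
6) XX__X
___XX
_____
_____
_____
__XX_
_X___
7) _XXXX
___XX
_____
_____
_____
__X__
_X_XX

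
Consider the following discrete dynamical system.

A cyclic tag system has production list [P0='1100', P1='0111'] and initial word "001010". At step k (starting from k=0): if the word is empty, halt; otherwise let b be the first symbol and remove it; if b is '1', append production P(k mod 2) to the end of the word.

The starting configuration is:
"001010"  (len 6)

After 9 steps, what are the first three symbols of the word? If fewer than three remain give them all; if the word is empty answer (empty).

k=0  "001010"  (len 6)
k=1  "01010"  (len 5)
k=2  "1010"  (len 4)
k=3  "0101100"  (len 7)
k=4  "101100"  (len 6)
k=5  "011001100"  (len 9)
k=6  "11001100"  (len 8)
k=7  "10011001100"  (len 11)
k=8  "00110011000111"  (len 14)
k=9  "0110011000111"  (len 13)

011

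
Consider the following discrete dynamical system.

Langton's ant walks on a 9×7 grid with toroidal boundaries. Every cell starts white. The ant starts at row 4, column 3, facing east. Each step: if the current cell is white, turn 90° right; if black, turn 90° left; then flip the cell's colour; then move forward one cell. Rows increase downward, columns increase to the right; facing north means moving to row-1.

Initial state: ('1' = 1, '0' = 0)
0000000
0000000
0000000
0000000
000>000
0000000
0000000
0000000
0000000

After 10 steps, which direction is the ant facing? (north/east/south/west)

[0] 0000000
0000000
0000000
0000000
000>000
0000000
0000000
0000000
0000000
[1] 0000000
0000000
0000000
0000000
0001000
000v000
0000000
0000000
0000000
[2] 0000000
0000000
0000000
0000000
0001000
00<1000
0000000
0000000
0000000
[3] 0000000
0000000
0000000
0000000
00^1000
0011000
0000000
0000000
0000000
[4] 0000000
0000000
0000000
0000000
001>000
0011000
0000000
0000000
0000000
[5] 0000000
0000000
0000000
000^000
0010000
0011000
0000000
0000000
0000000
[6] 0000000
0000000
0000000
0001>00
0010000
0011000
0000000
0000000
0000000
[7] 0000000
0000000
0000000
0001100
0010v00
0011000
0000000
0000000
0000000
[8] 0000000
0000000
0000000
0001100
001<100
0011000
0000000
0000000
0000000
[9] 0000000
0000000
0000000
000^100
0011100
0011000
0000000
0000000
0000000
[10] 0000000
0000000
0000000
00<0100
0011100
0011000
0000000
0000000
0000000

west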